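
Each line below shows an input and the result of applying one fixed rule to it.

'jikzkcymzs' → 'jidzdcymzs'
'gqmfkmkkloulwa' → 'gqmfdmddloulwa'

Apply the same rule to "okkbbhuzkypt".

The rule is to replace every "k" with "d".
For "okkbbhuzkypt" the result is "oddbbhuzdypt".

oddbbhuzdypt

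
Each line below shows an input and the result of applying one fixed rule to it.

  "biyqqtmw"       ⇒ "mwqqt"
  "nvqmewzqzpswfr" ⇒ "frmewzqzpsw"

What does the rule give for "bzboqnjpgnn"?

nnoqnjpg

Each output is the input with this applied: delete the first 3 characters, then move the last 2 characters to the front (rotate right by 2).
"bzboqnjpgnn" → "oqnjpgnn" → "nnoqnjpg".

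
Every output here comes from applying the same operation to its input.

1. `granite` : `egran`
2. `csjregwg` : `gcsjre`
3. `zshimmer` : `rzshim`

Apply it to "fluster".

rflus

The pattern: move the last 3 characters to the front (rotate right by 3), then delete the first 2 characters.
So "fluster" becomes "rflus".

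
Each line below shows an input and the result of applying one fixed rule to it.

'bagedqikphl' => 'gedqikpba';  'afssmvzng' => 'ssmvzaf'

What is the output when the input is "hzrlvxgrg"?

rlvxghz

The rule is to delete the last 2 characters, then move the first 2 characters to the end (rotate left by 2).
Working it through for "hzrlvxgrg": intermediate "hzrlvxg", final "rlvxghz".
(Check on "afssmvzng": → "afssmvz" → "ssmvzaf" ✓)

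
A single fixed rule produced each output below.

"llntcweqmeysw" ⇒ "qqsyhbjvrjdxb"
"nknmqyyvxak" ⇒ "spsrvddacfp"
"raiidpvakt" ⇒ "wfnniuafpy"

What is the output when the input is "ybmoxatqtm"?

The rule is to shift every letter 5 places forward in the alphabet (wrapping around).
So "ybmoxatqtm" becomes "dgrtcfyvyr".

dgrtcfyvyr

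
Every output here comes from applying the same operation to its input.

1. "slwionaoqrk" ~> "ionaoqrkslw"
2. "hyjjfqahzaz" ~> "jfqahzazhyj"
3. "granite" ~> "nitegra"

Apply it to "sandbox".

Rule — move the first 3 characters to the end (rotate left by 3).
On "sandbox" that produces "dboxsan".

dboxsan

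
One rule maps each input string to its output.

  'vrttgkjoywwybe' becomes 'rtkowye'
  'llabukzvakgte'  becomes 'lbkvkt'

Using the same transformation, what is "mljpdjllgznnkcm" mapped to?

lpjlznc

The rule is to keep every other character starting from the second (positions 2nd, 4th, 6th, ...).
Applying that to "mljpdjllgznnkcm" gives "lpjlznc".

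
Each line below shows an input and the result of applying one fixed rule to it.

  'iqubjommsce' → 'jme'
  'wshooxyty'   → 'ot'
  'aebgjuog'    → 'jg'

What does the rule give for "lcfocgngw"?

Rule — keep one character in every 3, starting at position 2 (positions 2nd, 5th, 8th, ...), then delete the first character.
"lcfocgngw" → "ccg" → "cg".
(Check on "wshooxyty": → "sot" → "ot" ✓)

cg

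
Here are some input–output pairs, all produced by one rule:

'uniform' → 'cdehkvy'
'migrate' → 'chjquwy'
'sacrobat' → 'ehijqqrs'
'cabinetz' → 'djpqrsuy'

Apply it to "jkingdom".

The transformation: shift every letter 10 places backward in the alphabet (wrapping around), then sort the characters into alphabetical order.
Starting from "jkingdom": after the first operation, "zaydwtec"; after the second, "acdetwyz".

acdetwyz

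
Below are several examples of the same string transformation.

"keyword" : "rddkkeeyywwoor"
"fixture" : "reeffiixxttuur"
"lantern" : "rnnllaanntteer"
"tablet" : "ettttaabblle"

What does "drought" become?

The pattern: double every character, then move the last 3 characters to the front (rotate right by 3).
"drought" → "ddrroouugghhtt" → "httddrroouuggh".

httddrroouuggh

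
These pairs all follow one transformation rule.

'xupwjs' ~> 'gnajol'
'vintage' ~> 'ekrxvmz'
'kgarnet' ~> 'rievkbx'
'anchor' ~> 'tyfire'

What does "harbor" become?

isfiyr

In each case the input is transformed by: move the first 2 characters to the end (rotate left by 2), then shift every letter 9 places backward in the alphabet (wrapping around).
Applying both steps to "harbor": "rborha", then "isfiyr".
(Check on "anchor": → "choran" → "tyfire" ✓)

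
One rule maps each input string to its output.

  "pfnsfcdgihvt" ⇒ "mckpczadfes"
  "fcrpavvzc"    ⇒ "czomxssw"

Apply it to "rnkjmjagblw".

The transformation: shift every letter 3 places backward in the alphabet (wrapping around), then delete the last character.
For "rnkjmjagblw", step one produces "okhgjgxdyit"; step two turns that into "okhgjgxdyi".

okhgjgxdyi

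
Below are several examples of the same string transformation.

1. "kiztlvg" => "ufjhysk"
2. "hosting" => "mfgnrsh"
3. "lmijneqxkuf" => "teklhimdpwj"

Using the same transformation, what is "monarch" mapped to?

bglnmzq

The rule is to move the last 2 characters to the front (rotate right by 2), then shift every letter 1 place backward in the alphabet (wrapping around).
On "monarch": the first step gives "chmonar", and the second then gives "bglnmzq".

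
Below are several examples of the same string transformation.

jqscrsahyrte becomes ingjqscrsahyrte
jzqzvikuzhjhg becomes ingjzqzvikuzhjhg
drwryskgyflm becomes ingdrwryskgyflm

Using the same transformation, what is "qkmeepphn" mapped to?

ingqkmeepphn

What's happening: prepend "ing".
For "qkmeepphn" the result is "ingqkmeepphn".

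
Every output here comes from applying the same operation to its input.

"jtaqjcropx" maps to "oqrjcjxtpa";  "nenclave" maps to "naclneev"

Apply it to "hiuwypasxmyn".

The transformation: take characters alternately from the front and the back (1st, last, 2nd, 2nd-last, ...), then swap the front and back halves of the string.
"hiuwypasxmyn" → "wxyspahniyum".

wxyspahniyum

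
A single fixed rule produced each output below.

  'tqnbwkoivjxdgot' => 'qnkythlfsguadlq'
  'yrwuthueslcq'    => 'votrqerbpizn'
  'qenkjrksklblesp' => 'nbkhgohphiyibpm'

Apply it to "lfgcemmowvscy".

icdzbjjltspzv

Each output is the input with this applied: shift every letter 3 places backward in the alphabet (wrapping around).
On "lfgcemmowvscy" that produces "icdzbjjltspzv".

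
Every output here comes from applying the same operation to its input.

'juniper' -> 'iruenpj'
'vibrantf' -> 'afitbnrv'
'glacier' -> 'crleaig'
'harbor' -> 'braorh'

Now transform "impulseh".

The rule is to take characters alternately from the front and the back (1st, last, 2nd, 2nd-last, ...), then swap the first and last characters.
Starting from "impulseh": after the first operation, "ihmepsul"; after the second, "lhmepsui".
(Check on "juniper": → "jruenpi" → "iruenpj" ✓)

lhmepsui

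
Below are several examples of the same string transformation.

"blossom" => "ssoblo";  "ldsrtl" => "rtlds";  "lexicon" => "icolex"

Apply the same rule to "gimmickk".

Looking at the pairs, the operation is to delete the last character, then move the first 3 characters to the end (rotate left by 3).
"gimmickk" → "gimmick" → "mickgim".

mickgim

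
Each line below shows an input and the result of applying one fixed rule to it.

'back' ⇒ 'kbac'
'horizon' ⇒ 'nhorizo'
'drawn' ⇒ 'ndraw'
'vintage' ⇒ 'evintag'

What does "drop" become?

pdro

What's happening: move the last character to the front.
"drop" → "pdro".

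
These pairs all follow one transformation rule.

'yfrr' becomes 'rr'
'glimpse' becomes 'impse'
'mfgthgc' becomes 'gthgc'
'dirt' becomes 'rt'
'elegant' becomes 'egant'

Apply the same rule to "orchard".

The transformation: delete the first 2 characters.
For "orchard" the result is "chard".

chard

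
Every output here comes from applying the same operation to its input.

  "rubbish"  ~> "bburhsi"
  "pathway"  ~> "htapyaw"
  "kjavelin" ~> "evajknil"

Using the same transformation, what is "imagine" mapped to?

gamieni

In each case the input is transformed by: move the last 3 characters to the front (rotate right by 3), then reverse the string.
Working it through for "imagine": intermediate "ineimag", final "gamieni".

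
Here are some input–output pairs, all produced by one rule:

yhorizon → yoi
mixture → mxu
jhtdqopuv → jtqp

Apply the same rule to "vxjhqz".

vj

The rule is to keep every other character starting from the first (positions 1st, 3rd, 5th, ...), then delete the last character.
Doing the same to "vxjhqz": "vj".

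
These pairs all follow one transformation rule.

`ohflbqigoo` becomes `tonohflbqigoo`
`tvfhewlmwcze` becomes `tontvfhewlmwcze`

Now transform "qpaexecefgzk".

tonqpaexecefgzk

Looking at the pairs, the operation is to prepend "ton".
On "qpaexecefgzk" that produces "tonqpaexecefgzk".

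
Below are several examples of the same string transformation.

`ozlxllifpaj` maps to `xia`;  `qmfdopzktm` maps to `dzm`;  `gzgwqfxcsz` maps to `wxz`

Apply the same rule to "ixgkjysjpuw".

ksu

The rule is to delete the first 3 characters, then keep one character in every 3, starting at position 1 (positions 1st, 4th, 7th, ...).
Applying that to "ixgkjysjpuw" gives "ksu".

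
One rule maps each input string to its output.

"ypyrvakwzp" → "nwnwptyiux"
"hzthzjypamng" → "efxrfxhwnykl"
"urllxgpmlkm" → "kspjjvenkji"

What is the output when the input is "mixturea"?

The rule is to move the last character to the front, then shift every letter 2 places backward in the alphabet (wrapping around).
For "mixturea", step one produces "amixture"; step two turns that into "ykgvrspc".

ykgvrspc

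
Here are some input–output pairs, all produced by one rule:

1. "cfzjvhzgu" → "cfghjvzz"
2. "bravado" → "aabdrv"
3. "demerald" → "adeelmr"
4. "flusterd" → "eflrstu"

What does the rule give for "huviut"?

The rule is to delete the last character, then sort the characters into alphabetical order.
Applying both steps to "huviut": "huviu", then "hiuuv".

hiuuv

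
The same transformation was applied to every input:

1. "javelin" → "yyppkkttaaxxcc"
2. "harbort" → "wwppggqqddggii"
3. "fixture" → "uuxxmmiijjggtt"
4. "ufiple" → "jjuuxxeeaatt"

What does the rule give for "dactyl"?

Rule — double every character, then shift every letter 11 places backward in the alphabet (wrapping around).
Applying both steps to "dactyl": "ddaaccttyyll", then "sspprriinnaa".

sspprriinnaa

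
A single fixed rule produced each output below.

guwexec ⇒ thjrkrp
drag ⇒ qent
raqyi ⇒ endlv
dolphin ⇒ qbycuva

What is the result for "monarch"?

zbanepu

What's happening: shift every letter 13 places forward in the alphabet (wrapping around) — i.e. ROT13.
Applying that to "monarch" gives "zbanepu".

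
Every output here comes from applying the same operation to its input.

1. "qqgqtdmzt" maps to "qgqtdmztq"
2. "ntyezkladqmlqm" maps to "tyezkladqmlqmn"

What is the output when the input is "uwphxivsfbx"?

wphxivsfbxu

The pattern: move the first character to the end.
Doing the same to "uwphxivsfbx": "wphxivsfbxu".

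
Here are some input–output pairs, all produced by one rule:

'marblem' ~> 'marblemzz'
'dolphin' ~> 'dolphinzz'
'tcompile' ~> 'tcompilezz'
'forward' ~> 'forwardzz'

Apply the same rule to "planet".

planetzz

Each output is the input with this applied: append "zz".
Applying that to "planet" gives "planetzz".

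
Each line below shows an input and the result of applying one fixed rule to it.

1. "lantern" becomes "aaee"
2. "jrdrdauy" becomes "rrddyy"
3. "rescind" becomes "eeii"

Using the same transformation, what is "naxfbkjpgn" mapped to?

aabbpp

Rule — keep one character in every 3, starting at position 2 (positions 2nd, 5th, 8th, ...), then double every character.
"naxfbkjpgn" → "aabbpp".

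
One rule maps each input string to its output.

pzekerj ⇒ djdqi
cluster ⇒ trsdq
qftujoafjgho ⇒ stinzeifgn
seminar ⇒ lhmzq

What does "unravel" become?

What's happening: delete the first 2 characters, then shift every letter 1 place backward in the alphabet (wrapping around).
On "unravel": the first step gives "ravel", and the second then gives "qzudk".

qzudk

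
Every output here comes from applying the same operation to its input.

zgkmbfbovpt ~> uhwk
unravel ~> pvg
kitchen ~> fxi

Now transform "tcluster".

opz

What's happening: shift every letter 5 places backward in the alphabet (wrapping around), then keep one character in every 3, starting at position 1 (positions 1st, 4th, 7th, ...).
On "tcluster": the first step gives "oxgpnozm", and the second then gives "opz".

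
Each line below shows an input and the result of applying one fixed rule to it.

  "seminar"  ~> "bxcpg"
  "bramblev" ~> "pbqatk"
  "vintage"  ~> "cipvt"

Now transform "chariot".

pgxdi

In each case the input is transformed by: shift every letter 11 places backward in the alphabet (wrapping around), then delete the first 2 characters.
Starting from "chariot": after the first operation, "rwpgxdi"; after the second, "pgxdi".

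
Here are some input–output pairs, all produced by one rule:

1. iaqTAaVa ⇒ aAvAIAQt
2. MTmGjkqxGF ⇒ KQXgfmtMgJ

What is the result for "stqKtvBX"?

The transformation: flip the case of every letter, then swap the front and back halves of the string.
For "stqKtvBX" the result is "TVbxSTQk".

TVbxSTQk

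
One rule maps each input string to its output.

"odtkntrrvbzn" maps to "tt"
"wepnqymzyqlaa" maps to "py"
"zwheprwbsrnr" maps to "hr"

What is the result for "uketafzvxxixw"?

The rule is to keep one character in every 3, starting at position 3 (positions 3rd, 6th, 9th, ...), then keep only the first 2 characters.
Starting from "uketafzvxxixw": after the first operation, "efxx"; after the second, "ef".

ef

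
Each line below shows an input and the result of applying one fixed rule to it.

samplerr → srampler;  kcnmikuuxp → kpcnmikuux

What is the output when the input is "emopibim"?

emmopibi

The transformation: swap the first and last characters, then move the last character to the front.
So "emopibim" becomes "emmopibi".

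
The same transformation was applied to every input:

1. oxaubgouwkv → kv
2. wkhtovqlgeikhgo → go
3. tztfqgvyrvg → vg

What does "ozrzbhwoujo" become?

jo

Looking at the pairs, the operation is to keep only the last 2 characters.
On "ozrzbhwoujo" that produces "jo".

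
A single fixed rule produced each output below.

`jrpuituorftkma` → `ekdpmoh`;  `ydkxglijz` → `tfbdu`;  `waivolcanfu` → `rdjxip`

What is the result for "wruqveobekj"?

rpqjze

Each output is the input with this applied: keep every other character starting from the first (positions 1st, 3rd, 5th, ...), then shift every letter 5 places backward in the alphabet (wrapping around).
Working it through for "wruqveobekj": intermediate "wuvoej", final "rpqjze".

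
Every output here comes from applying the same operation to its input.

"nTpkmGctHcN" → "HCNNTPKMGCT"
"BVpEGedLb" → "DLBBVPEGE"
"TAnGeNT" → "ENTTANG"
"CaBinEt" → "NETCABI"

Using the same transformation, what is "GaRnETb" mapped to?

ETBGARN

In each case the input is transformed by: move the last 3 characters to the front (rotate right by 3), then convert every letter to uppercase.
On "GaRnETb": the first step gives "ETbGaRn", and the second then gives "ETBGARN".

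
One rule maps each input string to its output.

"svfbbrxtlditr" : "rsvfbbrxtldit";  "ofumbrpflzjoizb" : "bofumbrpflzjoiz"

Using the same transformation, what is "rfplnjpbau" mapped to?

The transformation: move the last character to the front.
Applying that to "rfplnjpbau" gives "urfplnjpba".

urfplnjpba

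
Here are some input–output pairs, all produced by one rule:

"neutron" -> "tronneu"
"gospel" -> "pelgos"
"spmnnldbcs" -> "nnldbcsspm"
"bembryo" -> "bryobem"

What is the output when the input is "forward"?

wardfor

The pattern: move the first 3 characters to the end (rotate left by 3).
On "forward" that produces "wardfor".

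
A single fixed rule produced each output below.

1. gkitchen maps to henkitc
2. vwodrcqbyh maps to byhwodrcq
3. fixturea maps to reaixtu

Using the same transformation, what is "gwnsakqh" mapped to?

The pattern: delete the first character, then move the last 3 characters to the front (rotate right by 3).
Applying both steps to "gwnsakqh": "wnsakqh", then "kqhwnsa".

kqhwnsa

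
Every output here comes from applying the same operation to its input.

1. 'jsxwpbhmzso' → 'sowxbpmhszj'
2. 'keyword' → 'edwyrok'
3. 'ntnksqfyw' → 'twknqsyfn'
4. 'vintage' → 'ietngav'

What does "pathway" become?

The rule is to swap the first and last characters, then swap each adjacent pair of characters (1↔2, 3↔4, ...).
"pathway" → "yathwap" → "ayhtawp".

ayhtawp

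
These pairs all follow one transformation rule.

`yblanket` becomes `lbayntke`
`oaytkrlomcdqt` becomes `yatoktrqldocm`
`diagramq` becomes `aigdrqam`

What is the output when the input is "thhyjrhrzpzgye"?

In each case the input is transformed by: move the first 2 characters to the end (rotate left by 2), then take characters alternately from the front and the back (1st, last, 2nd, 2nd-last, ...).
On "thhyjrhrzpzgye": the first step gives "hyjrhrzpzgyeth", and the second then gives "hhytjeryhgrzzp".

hhytjeryhgrzzp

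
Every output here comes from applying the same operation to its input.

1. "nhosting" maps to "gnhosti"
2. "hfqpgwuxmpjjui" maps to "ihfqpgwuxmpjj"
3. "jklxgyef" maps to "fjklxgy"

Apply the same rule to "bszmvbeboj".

jbszmvbeb

What's happening: move the last 2 characters to the front (rotate right by 2), then delete the first character.
Doing the same to "bszmvbeboj": "jbszmvbeb".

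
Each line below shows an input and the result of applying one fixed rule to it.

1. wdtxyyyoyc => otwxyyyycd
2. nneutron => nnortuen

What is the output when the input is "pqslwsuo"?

Looking at the pairs, the operation is to sort the characters into alphabetical order, then move the first 2 characters to the end (rotate left by 2).
On "pqslwsuo": the first step gives "lopqssuw", and the second then gives "pqssuwlo".

pqssuwlo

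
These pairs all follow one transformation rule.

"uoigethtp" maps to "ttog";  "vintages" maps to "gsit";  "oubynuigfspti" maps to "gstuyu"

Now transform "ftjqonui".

The rule is to keep every other character starting from the second (positions 2nd, 4th, 6th, ...), then swap the front and back halves of the string.
For "ftjqonui", step one produces "tqni"; step two turns that into "nitq".

nitq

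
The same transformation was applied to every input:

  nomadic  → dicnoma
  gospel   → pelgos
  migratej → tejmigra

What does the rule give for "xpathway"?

The transformation: move the last 3 characters to the front (rotate right by 3).
On "xpathway" that produces "wayxpath".

wayxpath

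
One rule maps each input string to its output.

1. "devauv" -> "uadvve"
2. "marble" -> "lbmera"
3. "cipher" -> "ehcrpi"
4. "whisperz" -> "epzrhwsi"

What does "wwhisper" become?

Looking at the pairs, the operation is to swap the front and back halves of the string, then swap each adjacent pair of characters (1↔2, 3↔4, ...).
On "wwhisper": the first step gives "sperwwhi", and the second then gives "psrewwih".

psrewwih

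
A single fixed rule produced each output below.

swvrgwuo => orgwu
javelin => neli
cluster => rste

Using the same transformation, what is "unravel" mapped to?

In each case the input is transformed by: delete the first 3 characters, then move the last character to the front.
Starting from "unravel": after the first operation, "avel"; after the second, "lave".

lave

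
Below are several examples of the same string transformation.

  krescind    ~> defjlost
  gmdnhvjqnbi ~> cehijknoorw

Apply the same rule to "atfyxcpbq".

Each output is the input with this applied: sort the characters into alphabetical order, then shift every letter 1 place forward in the alphabet (wrapping around).
On "atfyxcpbq" that produces "bcdgqruyz".
(Check on "krescind": → "cdeiknrs" → "defjlost" ✓)

bcdgqruyz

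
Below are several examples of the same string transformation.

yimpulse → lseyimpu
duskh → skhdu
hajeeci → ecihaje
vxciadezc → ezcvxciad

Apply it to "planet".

The transformation: move the last 3 characters to the front (rotate right by 3).
On "planet" that produces "netpla".

netpla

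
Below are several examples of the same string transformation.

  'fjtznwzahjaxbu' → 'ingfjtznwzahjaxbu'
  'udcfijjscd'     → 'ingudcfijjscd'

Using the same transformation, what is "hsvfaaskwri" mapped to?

inghsvfaaskwri

What's happening: prepend "ing".
So "hsvfaaskwri" becomes "inghsvfaaskwri".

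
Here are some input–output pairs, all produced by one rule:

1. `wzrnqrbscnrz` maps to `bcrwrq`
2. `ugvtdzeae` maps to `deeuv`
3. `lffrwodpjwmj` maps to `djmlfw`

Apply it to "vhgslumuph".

lmpvg

The rule is to keep every other character starting from the first (positions 1st, 3rd, 5th, ...), then move the last 3 characters to the front (rotate right by 3).
Doing the same to "vhgslumuph": "lmpvg".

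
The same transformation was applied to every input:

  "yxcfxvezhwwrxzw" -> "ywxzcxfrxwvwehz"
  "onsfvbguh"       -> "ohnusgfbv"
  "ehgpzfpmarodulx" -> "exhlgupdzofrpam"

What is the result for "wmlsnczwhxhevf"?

wfmvleshnxchzw

In each case the input is transformed by: take characters alternately from the front and the back (1st, last, 2nd, 2nd-last, ...).
"wmlsnczwhxhevf" → "wfmvleshnxchzw".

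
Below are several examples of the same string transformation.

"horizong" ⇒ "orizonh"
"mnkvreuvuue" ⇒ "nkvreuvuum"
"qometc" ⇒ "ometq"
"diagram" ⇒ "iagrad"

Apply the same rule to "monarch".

onarcm

Rule — swap the first and last characters, then delete the first character.
Applying both steps to "monarch": "honarcm", then "onarcm".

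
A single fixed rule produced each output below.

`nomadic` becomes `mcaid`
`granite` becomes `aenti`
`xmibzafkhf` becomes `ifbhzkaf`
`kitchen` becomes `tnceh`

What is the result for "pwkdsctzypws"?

ksdwspcytz

Looking at the pairs, the operation is to delete the first 2 characters, then take characters alternately from the front and the back (1st, last, 2nd, 2nd-last, ...).
Starting from "pwkdsctzypws": after the first operation, "kdsctzypws"; after the second, "ksdwspcytz".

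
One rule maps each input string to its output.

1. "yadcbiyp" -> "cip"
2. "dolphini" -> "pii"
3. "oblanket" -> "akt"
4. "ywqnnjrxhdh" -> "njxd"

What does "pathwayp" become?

hap

Each output is the input with this applied: delete the first 3 characters, then keep every other character starting from the first (positions 1st, 3rd, 5th, ...).
Working it through for "pathwayp": intermediate "hwayp", final "hap".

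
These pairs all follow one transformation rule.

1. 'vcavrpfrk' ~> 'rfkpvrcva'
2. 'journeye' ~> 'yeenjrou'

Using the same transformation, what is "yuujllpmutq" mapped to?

tuqmypululj

The rule is to move the last 2 characters to the front (rotate right by 2), then take characters alternately from the front and the back (1st, last, 2nd, 2nd-last, ...).
"yuujllpmutq" → "tqyuujllpmu" → "tuqmypululj".
(Check on "journeye": → "yejourne" → "yeenjrou" ✓)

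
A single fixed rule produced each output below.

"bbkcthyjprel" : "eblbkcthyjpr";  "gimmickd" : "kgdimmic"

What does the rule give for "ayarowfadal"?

The rule is to swap the first and last characters, then move the last 2 characters to the front (rotate right by 2).
Doing the same to "ayarowfadal": "aalyarowfad".

aalyarowfad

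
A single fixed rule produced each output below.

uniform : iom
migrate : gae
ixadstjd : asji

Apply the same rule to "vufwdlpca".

fdpa

The rule is to move the first character to the end, then keep every other character starting from the second (positions 2nd, 4th, 6th, ...).
"vufwdlpca" → "ufwdlpcav" → "fdpa".
(Check on "ixadstjd": → "xadstjdi" → "asji" ✓)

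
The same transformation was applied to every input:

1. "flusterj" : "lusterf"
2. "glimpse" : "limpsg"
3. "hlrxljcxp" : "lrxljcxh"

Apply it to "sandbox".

The rule is to swap the first and last characters, then delete the first character.
Applying both steps to "sandbox": "xandbos", then "andbos".

andbos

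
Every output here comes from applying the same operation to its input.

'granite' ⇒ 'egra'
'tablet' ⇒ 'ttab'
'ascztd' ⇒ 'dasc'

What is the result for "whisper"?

rwhi

The pattern: move the last character to the front, then keep only the first 4 characters.
Working it through for "whisper": intermediate "rwhispe", final "rwhi".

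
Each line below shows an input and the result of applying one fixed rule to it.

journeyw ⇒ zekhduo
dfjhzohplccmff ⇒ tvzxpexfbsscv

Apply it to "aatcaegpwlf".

The rule is to delete the last character, then shift every letter 10 places backward in the alphabet (wrapping around).
Applying both steps to "aatcaegpwlf": "aatcaegpwl", then "qqjsquwfmb".

qqjsquwfmb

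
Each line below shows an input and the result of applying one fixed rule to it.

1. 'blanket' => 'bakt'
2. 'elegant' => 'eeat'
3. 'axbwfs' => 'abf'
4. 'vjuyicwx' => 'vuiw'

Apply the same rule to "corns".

crs

Each output is the input with this applied: keep every other character starting from the first (positions 1st, 3rd, 5th, ...).
For "corns" the result is "crs".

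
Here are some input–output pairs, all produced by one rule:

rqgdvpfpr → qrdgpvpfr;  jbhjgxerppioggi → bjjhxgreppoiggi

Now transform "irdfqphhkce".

rifdpqhhcke

In each case the input is transformed by: swap each adjacent pair of characters (1↔2, 3↔4, ...).
Applying that to "irdfqphhkce" gives "rifdpqhhcke".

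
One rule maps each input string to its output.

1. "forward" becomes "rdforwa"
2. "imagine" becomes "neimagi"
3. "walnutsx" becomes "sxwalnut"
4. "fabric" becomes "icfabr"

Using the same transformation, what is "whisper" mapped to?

The rule is to move the last 2 characters to the front (rotate right by 2).
For "whisper" the result is "erwhisp".

erwhisp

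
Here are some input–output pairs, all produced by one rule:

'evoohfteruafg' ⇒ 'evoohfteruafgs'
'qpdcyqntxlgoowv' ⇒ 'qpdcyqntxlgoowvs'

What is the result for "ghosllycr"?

ghosllycrs

In each case the input is transformed by: append "s".
Doing the same to "ghosllycr": "ghosllycrs".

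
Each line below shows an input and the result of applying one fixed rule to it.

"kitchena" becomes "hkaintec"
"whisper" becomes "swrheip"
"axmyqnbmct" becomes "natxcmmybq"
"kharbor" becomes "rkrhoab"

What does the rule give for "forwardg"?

afgodrrw

The pattern: take characters alternately from the front and the back (1st, last, 2nd, 2nd-last, ...), then move the last character to the front.
Applying both steps to "forwardg": "fgodrrwa", then "afgodrrw".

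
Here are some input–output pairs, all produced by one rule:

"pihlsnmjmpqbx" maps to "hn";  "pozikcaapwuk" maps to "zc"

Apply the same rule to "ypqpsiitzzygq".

qi

Each output is the input with this applied: keep one character in every 3, starting at position 3 (positions 3rd, 6th, 9th, ...), then delete the last 2 characters.
On "ypqpsiitzzygq": the first step gives "qizg", and the second then gives "qi".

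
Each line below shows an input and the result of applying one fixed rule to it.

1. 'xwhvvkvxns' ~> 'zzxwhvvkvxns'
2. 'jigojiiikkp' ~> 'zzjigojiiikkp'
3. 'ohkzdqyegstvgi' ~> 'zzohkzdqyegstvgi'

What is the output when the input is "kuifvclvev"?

Looking at the pairs, the operation is to prepend "zz".
Applying that to "kuifvclvev" gives "zzkuifvclvev".

zzkuifvclvev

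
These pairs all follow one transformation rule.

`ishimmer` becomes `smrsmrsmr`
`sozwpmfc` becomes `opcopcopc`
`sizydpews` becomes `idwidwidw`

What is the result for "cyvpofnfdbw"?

yofwyofwyofw

In each case the input is transformed by: keep one character in every 3, starting at position 2 (positions 2nd, 5th, 8th, ...), then write the whole string 3 times in a row.
"cyvpofnfdbw" → "yofw" → "yofwyofwyofw".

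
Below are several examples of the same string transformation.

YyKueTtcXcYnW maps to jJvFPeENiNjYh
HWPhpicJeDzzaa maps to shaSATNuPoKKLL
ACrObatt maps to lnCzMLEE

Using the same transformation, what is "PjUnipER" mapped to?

aUfYTApc

Each output is the input with this applied: flip the case of every letter, then shift every letter 11 places forward in the alphabet (wrapping around).
"PjUnipER" → "aUfYTApc".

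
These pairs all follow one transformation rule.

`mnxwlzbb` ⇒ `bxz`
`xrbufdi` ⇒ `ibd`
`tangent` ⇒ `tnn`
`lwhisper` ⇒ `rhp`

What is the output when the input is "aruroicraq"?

quia

The transformation: move the last character to the front, then keep one character in every 3, starting at position 1 (positions 1st, 4th, 7th, ...).
Doing the same to "aruroicraq": "quia".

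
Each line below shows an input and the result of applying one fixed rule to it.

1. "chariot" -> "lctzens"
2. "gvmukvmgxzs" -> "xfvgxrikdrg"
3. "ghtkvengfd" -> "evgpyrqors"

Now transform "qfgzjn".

Each output is the input with this applied: shift every letter 11 places forward in the alphabet (wrapping around), then move the first 2 characters to the end (rotate left by 2).
Starting from "qfgzjn": after the first operation, "bqrkuy"; after the second, "rkuybq".

rkuybq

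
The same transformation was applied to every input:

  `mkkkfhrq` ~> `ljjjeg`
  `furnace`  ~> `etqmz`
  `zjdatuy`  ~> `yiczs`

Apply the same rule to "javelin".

Each output is the input with this applied: delete the last 2 characters, then shift every letter 1 place backward in the alphabet (wrapping around).
For "javelin" the result is "izudk".

izudk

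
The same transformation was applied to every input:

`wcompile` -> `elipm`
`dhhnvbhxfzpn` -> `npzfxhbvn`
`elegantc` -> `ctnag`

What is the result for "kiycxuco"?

ocuxc

The transformation: reverse the string, then delete the last 3 characters.
For "kiycxuco", step one produces "ocuxcyik"; step two turns that into "ocuxc".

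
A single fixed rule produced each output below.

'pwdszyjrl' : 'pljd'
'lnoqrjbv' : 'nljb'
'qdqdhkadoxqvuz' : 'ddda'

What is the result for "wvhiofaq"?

Looking at the pairs, the operation is to sort the characters into reverse alphabetical order, then keep only the last 4 characters.
Starting from "wvhiofaq": after the first operation, "wvqoihfa"; after the second, "ihfa".

ihfa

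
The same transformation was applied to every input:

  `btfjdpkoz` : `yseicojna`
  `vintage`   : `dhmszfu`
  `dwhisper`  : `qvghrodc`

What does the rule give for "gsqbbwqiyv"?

urpaavphxf

The rule is to swap the first and last characters, then shift every letter 1 place backward in the alphabet (wrapping around).
Working it through for "gsqbbwqiyv": intermediate "vsqbbwqiyg", final "urpaavphxf".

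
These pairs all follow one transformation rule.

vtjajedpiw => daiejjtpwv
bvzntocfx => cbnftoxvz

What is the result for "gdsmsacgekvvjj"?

caedggjjmkssvv

In each case the input is transformed by: sort the characters into alphabetical order, then swap each adjacent pair of characters (1↔2, 3↔4, ...).
For "gdsmsacgekvvjj" the result is "caedggjjmkssvv".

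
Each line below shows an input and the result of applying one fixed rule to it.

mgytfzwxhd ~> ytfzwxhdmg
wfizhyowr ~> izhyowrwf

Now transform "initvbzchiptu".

The rule is to move the first 2 characters to the end (rotate left by 2).
On "initvbzchiptu" that produces "itvbzchiptuin".

itvbzchiptuin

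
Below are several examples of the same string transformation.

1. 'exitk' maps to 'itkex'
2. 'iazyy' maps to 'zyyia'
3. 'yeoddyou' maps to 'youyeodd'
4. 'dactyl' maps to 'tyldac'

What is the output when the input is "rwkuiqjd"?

qjdrwkui

Each output is the input with this applied: move the last 3 characters to the front (rotate right by 3).
"rwkuiqjd" → "qjdrwkui".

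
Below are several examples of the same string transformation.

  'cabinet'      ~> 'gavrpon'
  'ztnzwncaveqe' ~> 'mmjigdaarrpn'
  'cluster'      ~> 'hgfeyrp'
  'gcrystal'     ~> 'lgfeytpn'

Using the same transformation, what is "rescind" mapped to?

Looking at the pairs, the operation is to sort the characters into reverse alphabetical order, then shift every letter 13 places forward in the alphabet (wrapping around) — i.e. ROT13.
"rescind" → "srniedc" → "feavrqp".
(Check on "gcrystal": → "ytsrlgca" → "lgfeytpn" ✓)

feavrqp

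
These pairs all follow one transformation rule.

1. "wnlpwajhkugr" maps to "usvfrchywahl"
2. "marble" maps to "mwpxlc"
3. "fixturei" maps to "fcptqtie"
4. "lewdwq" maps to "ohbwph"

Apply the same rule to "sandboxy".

mzijdlyo

In each case the input is transformed by: swap the front and back halves of the string, then shift every letter 11 places forward in the alphabet (wrapping around).
For "sandboxy", step one produces "boxysand"; step two turns that into "mzijdlyo".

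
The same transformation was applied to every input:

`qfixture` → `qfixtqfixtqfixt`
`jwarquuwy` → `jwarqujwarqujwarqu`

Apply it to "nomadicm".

nomadnomadnomad

Looking at the pairs, the operation is to delete the last 3 characters, then write the whole string 3 times in a row.
So "nomadicm" becomes "nomadnomadnomad".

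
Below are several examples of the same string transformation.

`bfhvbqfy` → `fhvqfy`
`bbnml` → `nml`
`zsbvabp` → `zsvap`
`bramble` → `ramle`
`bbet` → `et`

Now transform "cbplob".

Each output is the input with this applied: remove every "b".
So "cbplob" becomes "cplo".

cplo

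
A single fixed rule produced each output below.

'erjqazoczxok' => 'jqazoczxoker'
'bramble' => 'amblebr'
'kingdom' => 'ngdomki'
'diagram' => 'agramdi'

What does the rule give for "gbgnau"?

Rule — move the first 2 characters to the end (rotate left by 2).
So "gbgnau" becomes "gnaugb".

gnaugb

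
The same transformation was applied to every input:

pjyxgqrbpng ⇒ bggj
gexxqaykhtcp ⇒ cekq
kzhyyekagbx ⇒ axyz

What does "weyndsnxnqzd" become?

The pattern: keep one character in every 3, starting at position 2 (positions 2nd, 5th, 8th, ...), then sort the characters into alphabetical order.
Applying both steps to "weyndsnxnqzd": "edxz", then "dexz".

dexz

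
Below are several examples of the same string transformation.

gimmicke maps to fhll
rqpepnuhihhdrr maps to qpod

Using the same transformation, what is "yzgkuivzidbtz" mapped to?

Each output is the input with this applied: shift every letter 1 place backward in the alphabet (wrapping around), then keep only the first 4 characters.
For "yzgkuivzidbtz", step one produces "xyfjthuyhcasy"; step two turns that into "xyfj".

xyfj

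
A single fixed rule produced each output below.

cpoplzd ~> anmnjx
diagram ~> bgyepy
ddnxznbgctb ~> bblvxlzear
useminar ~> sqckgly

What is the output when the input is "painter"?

nyglrc

What's happening: delete the last character, then shift every letter 2 places backward in the alphabet (wrapping around).
For "painter", step one produces "painte"; step two turns that into "nyglrc".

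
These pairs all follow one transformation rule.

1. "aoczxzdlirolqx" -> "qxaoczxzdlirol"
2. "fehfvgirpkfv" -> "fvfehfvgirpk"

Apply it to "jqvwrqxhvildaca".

cajqvwrqxhvilda

Rule — move the last 2 characters to the front (rotate right by 2).
Doing the same to "jqvwrqxhvildaca": "cajqvwrqxhvilda".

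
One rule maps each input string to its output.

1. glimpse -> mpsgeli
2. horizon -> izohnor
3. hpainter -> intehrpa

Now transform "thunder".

ndetrhu

The pattern: swap the first and last characters, then move the first 3 characters to the end (rotate left by 3).
On "thunder": the first step gives "rhundet", and the second then gives "ndetrhu".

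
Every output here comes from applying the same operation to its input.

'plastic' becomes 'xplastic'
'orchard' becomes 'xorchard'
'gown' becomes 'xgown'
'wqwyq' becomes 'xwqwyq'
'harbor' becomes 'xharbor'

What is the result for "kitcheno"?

xkitcheno

The transformation: prepend "x".
On "kitcheno" that produces "xkitcheno".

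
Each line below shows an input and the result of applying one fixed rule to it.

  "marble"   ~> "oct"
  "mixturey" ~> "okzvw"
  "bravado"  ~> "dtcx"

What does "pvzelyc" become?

rxbg

The rule is to shift every letter 2 places forward in the alphabet (wrapping around), then delete the last 3 characters.
Working it through for "pvzelyc": intermediate "rxbgnae", final "rxbg".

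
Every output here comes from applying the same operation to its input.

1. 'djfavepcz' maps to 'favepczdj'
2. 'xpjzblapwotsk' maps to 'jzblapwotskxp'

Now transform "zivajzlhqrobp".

vajzlhqrobpzi

Each output is the input with this applied: move the first 2 characters to the end (rotate left by 2).
On "zivajzlhqrobp" that produces "vajzlhqrobpzi".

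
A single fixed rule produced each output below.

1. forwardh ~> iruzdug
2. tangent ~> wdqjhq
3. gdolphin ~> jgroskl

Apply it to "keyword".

nhbzru

Rule — delete the last character, then shift every letter 3 places forward in the alphabet (wrapping around).
"keyword" → "keywor" → "nhbzru".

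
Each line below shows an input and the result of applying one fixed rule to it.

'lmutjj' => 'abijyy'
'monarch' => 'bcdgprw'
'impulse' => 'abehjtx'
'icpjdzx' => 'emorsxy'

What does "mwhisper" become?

beghltwx

The transformation: shift every letter 11 places backward in the alphabet (wrapping around), then sort the characters into alphabetical order.
Starting from "mwhisper": after the first operation, "blwxhetg"; after the second, "beghltwx".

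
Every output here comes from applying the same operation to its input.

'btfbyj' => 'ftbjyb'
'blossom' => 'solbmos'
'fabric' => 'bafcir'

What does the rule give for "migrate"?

rgimeta

What's happening: move the last 3 characters to the front (rotate right by 3), then reverse the string.
So "migrate" becomes "rgimeta".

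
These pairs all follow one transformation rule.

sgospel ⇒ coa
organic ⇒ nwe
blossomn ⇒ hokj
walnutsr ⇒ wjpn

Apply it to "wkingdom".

gjzi

Looking at the pairs, the operation is to keep every other character starting from the second (positions 2nd, 4th, 6th, ...), then shift every letter 4 places backward in the alphabet (wrapping around).
On "wkingdom" that produces "gjzi".
(Check on "blossomn": → "lson" → "hokj" ✓)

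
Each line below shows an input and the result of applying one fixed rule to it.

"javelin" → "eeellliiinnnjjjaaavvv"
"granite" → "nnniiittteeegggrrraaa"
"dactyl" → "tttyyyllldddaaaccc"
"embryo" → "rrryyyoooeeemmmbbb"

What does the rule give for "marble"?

Rule — move the first 3 characters to the end (rotate left by 3), then repeat every character 3 times.
"marble" → "blemar" → "bbbllleeemmmaaarrr".

bbbllleeemmmaaarrr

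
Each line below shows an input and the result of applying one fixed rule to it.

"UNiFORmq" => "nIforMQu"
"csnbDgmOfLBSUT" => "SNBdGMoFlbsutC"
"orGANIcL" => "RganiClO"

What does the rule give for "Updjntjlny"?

Looking at the pairs, the operation is to move the first character to the end, then flip the case of every letter.
Applying that to "Updjntjlny" gives "PDJNTJLNYu".

PDJNTJLNYu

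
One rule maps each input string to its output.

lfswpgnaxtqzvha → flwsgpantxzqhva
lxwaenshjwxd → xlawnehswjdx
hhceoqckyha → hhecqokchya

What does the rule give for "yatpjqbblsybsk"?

ayptqjbbslbyks

Looking at the pairs, the operation is to swap each adjacent pair of characters (1↔2, 3↔4, ...).
So "yatpjqbblsybsk" becomes "ayptqjbbslbyks".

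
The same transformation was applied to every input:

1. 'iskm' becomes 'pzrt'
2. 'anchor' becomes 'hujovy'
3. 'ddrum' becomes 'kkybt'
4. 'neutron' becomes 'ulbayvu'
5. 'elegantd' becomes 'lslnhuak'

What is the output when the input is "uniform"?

Each output is the input with this applied: shift every letter 7 places forward in the alphabet (wrapping around).
"uniform" → "bupmvyt".

bupmvyt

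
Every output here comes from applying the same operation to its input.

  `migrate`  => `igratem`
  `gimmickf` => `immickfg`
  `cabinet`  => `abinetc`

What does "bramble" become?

What's happening: move the first character to the end.
On "bramble" that produces "rambleb".

rambleb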